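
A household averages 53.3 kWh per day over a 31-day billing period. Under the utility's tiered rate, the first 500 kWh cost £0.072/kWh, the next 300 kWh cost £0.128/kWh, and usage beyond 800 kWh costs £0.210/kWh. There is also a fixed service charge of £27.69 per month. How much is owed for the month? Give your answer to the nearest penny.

£281.07

Usage = 53.3 kWh/day × 31 days = 1652.3 kWh
First 500 kWh × £0.072 = £36.00
Next 300 kWh × £0.128 = £38.40
Remaining 852.3 kWh × £0.210 = £178.98
Energy charge = £253.38; + service £27.69 = £281.07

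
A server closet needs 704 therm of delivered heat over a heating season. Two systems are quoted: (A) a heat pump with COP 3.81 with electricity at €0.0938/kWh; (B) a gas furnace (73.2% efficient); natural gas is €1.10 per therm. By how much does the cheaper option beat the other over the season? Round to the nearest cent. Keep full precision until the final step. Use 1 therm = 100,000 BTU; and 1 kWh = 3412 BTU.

€549.95

Heat load = 704 therm × 100,000 = 70,400,000 BTU
Gas: input = 70,400,000 / 0.732 = 96,174,863 BTU = 961.7 therm → 961.7 × €1.10 = €1,057.92
Heat pump: 70,400,000 BTU / 3412 = 20,630 kWh heat; / 3.81 = 5,416 kWh in → × €0.0938 = €507.97
Difference = |€1,057.92 − €507.97| = €549.95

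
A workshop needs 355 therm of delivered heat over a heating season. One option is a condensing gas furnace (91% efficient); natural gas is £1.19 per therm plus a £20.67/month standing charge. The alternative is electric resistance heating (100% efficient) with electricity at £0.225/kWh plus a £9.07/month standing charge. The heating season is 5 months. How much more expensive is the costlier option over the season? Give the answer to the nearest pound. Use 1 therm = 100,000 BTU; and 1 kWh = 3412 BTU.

£1819

Heat load = 355 therm × 100,000 = 35,500,000 BTU
Gas: input = 35,500,000 / 0.91 = 39,010,989 BTU = 390.1 therm → 390.1 × £1.19 = £464.23; + 5 × £20.67 standing = £567.58
Electric: 35,500,000 BTU / 3412 = 10,400 kWh → × £0.225 = £2,341.00; + 5 × £9.07 standing = £2,386.35
Difference = |£567.58 − £2,386.35| = £1,818.77 ≈ £1819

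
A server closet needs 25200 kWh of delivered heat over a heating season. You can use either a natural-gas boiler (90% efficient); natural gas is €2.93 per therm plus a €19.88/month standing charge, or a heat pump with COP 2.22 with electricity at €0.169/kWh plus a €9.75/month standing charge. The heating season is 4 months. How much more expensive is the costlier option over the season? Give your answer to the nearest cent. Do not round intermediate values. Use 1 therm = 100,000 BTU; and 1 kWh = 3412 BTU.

€921.35

Heat load = 25200 kWh × 3412 = 85,982,400 BTU
Gas: input = 85,982,400 / 0.90 = 95,536,000 BTU = 955.4 therm → 955.4 × €2.93 = €2,799.20; + 4 × €19.88 standing = €2,878.72
Heat pump: 85,982,400 BTU / 3412 = 25,200 kWh heat; / 2.22 = 11,350 kWh in → × €0.169 = €1,918.38; + 4 × €9.75 standing = €1,957.38
Difference = |€2,878.72 − €1,957.38| = €921.35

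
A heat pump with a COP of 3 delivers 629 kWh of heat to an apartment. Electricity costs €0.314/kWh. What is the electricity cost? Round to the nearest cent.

Electrical input = 629 kWh / 3 = 209.7 kWh
Cost = 209.7 × €0.314/kWh = €65.84

€65.84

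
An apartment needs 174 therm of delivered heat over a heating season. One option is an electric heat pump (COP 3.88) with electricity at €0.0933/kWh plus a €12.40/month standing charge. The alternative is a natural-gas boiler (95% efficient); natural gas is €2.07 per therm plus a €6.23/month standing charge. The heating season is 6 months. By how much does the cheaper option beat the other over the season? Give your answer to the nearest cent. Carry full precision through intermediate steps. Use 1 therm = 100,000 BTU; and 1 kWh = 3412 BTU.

Heat load = 174 therm × 100,000 = 17,400,000 BTU
Gas: input = 17,400,000 / 0.95 = 18,315,789 BTU = 183.2 therm → 183.2 × €2.07 = €379.14; + 6 × €6.23 standing = €416.52
Heat pump: 17,400,000 BTU / 3412 = 5,100 kWh heat; / 3.88 = 1,314 kWh in → × €0.0933 = €122.63; + 6 × €12.40 standing = €197.03
Difference = |€416.52 − €197.03| = €219.49

€219.49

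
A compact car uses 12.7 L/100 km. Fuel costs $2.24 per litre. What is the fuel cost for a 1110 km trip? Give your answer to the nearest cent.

Fuel = 12.7 L/100 km × 1110 km / 100 = 141 L
Cost = 141 L × $2.24/L = $315.77

$315.77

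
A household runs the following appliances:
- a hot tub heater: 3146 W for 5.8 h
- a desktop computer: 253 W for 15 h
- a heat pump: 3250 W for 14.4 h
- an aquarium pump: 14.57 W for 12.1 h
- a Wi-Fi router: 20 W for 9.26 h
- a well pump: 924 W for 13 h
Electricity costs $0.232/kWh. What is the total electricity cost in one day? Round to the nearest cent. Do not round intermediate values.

hot tub heater: 3146 W × 5.8 h = 18,247 Wh = 18.25 kWh
desktop computer: 253 W × 15 h = 3,795 Wh = 3.795 kWh
heat pump: 3250 W × 14.4 h = 46,800 Wh = 46.8 kWh
aquarium pump: 14.57 W × 12.1 h = 176 Wh = 0.1763 kWh
Wi-Fi router: 20 W × 9.26 h = 185 Wh = 0.1852 kWh
well pump: 924 W × 13 h = 12,012 Wh = 12.01 kWh
Total energy = 18.25 + 3.795 + 46.8 + 0.1763 + 0.1852 + 12.01 = 81.22 kWh
Cost = 81.22 kWh × $0.232 = $18.84

$18.84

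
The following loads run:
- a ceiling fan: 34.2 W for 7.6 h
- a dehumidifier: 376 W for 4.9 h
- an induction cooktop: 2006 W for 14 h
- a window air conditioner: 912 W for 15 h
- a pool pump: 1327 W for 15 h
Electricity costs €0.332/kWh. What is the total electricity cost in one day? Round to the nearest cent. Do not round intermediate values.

ceiling fan: 34.2 W × 7.6 h = 260 Wh = 0.2599 kWh
dehumidifier: 376 W × 4.9 h = 1,842 Wh = 1.842 kWh
induction cooktop: 2006 W × 14 h = 28,084 Wh = 28.08 kWh
window air conditioner: 912 W × 15 h = 13,680 Wh = 13.68 kWh
pool pump: 1327 W × 15 h = 19,905 Wh = 19.91 kWh
Total energy = 0.2599 + 1.842 + 28.08 + 13.68 + 19.91 = 63.77 kWh
Cost = 63.77 kWh × €0.332 = €21.17

€21.17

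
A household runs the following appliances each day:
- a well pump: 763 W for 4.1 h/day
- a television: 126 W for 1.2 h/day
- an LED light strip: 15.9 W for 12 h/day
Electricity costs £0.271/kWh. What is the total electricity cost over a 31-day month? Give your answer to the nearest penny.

£29.15

well pump: 763 W × 4.1 h × 31 d = 96,977 Wh = 96.98 kWh
television: 126 W × 1.2 h × 31 d = 4,687 Wh = 4.687 kWh
LED light strip: 15.9 W × 12 h × 31 d = 5,915 Wh = 5.915 kWh
Total energy = 96.98 + 4.687 + 5.915 = 107.6 kWh
Cost = 107.6 kWh × £0.271 = £29.15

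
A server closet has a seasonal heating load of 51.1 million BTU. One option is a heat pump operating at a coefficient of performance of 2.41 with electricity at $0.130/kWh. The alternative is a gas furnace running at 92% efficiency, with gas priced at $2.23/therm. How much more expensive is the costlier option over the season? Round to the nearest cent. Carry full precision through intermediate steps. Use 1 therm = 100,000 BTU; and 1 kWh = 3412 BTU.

Heat load = 51.1 × 10⁶ BTU = 51,100,000 BTU
Gas: input = 51,100,000 / 0.92 = 55,543,478 BTU = 555.4 therm → 555.4 × $2.23 = $1,238.62
Heat pump: 51,100,000 BTU / 3412 = 14,980 kWh heat; / 2.41 = 6,214 kWh in → × $0.130 = $807.86
Difference = |$1,238.62 − $807.86| = $430.76

$430.76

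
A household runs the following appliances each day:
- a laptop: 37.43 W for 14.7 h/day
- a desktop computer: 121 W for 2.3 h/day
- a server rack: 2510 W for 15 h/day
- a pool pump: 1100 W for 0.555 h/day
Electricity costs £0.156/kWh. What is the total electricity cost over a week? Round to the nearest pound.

laptop: 37.43 W × 14.7 h × 7 d = 3,852 Wh = 3.852 kWh
desktop computer: 121 W × 2.3 h × 7 d = 1,948 Wh = 1.948 kWh
server rack: 2510 W × 15 h × 7 d = 263,550 Wh = 263.6 kWh
pool pump: 1100 W × 0.555 h × 7 d = 4,274 Wh = 4.274 kWh
Total energy = 3.852 + 1.948 + 263.6 + 4.274 = 273.6 kWh
Cost = 273.6 kWh × £0.156 = £42.69 ≈ £43

£43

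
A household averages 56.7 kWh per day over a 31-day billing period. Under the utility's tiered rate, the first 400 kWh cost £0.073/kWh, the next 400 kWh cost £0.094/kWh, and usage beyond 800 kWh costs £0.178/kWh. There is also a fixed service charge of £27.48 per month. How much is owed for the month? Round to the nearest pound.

Usage = 56.7 kWh/day × 31 days = 1757.7 kWh
First 400 kWh × £0.073 = £29.20
Next 400 kWh × £0.094 = £37.60
Remaining 957.7 kWh × £0.178 = £170.47
Energy charge = £237.27; + service £27.48 = £264.75 ≈ £265

£265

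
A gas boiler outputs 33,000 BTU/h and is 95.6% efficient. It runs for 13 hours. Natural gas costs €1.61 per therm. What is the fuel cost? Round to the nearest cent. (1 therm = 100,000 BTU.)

Heat delivered = 33,000 BTU/h × 13 h = 429,000 BTU
Gas input = 429,000 / 0.956 = 448,745 BTU
= 448,745 / 100,000 = 4.487 therm
Cost = 4.487 × €1.61/therm = €7.22

€7.22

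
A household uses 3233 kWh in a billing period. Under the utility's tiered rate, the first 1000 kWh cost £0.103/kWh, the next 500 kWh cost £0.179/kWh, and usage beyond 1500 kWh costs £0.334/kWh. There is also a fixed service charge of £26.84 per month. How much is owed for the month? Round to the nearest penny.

First 1000 kWh × £0.103 = £103.00
Next 500 kWh × £0.179 = £89.50
Remaining 1733 kWh × £0.334 = £578.82
Energy charge = £771.32; + service £26.84 = £798.16

£798.16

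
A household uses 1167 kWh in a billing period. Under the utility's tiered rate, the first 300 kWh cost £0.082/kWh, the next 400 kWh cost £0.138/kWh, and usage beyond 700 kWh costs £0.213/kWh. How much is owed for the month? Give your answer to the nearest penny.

First 300 kWh × £0.082 = £24.60
Next 400 kWh × £0.138 = £55.20
Remaining 467 kWh × £0.213 = £99.47
Total = £179.27

£179.27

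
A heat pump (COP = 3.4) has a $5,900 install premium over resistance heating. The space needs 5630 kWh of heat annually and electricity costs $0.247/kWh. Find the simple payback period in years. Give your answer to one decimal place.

Resistance: 5630 kWh × $0.247 = $1,390.61/yr
Heat pump: 5630 / 3.4 = 1656 kWh in → × $0.247 = $409.00/yr
Annual savings = $981.61
Payback = $5,900 / $981.61 = 6.01 years

6.0 years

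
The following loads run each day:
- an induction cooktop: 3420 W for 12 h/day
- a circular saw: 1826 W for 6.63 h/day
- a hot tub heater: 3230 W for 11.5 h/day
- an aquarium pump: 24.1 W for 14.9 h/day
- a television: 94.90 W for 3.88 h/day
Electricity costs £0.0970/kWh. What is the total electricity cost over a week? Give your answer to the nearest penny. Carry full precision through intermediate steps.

£61.80

induction cooktop: 3420 W × 12 h × 7 d = 287,280 Wh = 287.3 kWh
circular saw: 1826 W × 6.63 h × 7 d = 84,745 Wh = 84.74 kWh
hot tub heater: 3230 W × 11.5 h × 7 d = 260,015 Wh = 260 kWh
aquarium pump: 24.1 W × 14.9 h × 7 d = 2,514 Wh = 2.514 kWh
television: 94.90 W × 3.88 h × 7 d = 2,577 Wh = 2.577 kWh
Total energy = 287.3 + 84.74 + 260 + 2.514 + 2.577 = 637.1 kWh
Cost = 637.1 kWh × £0.0970 = £61.80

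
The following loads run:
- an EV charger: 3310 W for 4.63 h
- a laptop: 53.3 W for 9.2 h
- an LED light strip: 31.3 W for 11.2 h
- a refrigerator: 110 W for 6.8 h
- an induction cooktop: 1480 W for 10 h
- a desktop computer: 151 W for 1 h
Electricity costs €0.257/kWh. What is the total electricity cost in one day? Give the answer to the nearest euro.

EV charger: 3310 W × 4.63 h = 15,325 Wh = 15.33 kWh
laptop: 53.3 W × 9.2 h = 490 Wh = 0.4904 kWh
LED light strip: 31.3 W × 11.2 h = 351 Wh = 0.3506 kWh
refrigerator: 110 W × 6.8 h = 748 Wh = 0.748 kWh
induction cooktop: 1480 W × 10 h = 14,800 Wh = 14.8 kWh
desktop computer: 151 W × 1 h = 151 Wh = 0.151 kWh
Total energy = 15.33 + 0.4904 + 0.3506 + 0.748 + 14.8 + 0.151 = 31.87 kWh
Cost = 31.87 kWh × €0.257 = €8.19 ≈ €8

€8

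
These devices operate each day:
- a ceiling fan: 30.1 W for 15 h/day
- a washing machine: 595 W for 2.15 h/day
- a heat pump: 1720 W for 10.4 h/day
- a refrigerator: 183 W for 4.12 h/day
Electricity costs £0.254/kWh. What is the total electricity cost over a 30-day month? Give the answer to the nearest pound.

£155

ceiling fan: 30.1 W × 15 h × 30 d = 13,545 Wh = 13.54 kWh
washing machine: 595 W × 2.15 h × 30 d = 38,378 Wh = 38.38 kWh
heat pump: 1720 W × 10.4 h × 30 d = 536,640 Wh = 536.6 kWh
refrigerator: 183 W × 4.12 h × 30 d = 22,619 Wh = 22.62 kWh
Total energy = 13.54 + 38.38 + 536.6 + 22.62 = 611.2 kWh
Cost = 611.2 kWh × £0.254 = £155.24 ≈ £155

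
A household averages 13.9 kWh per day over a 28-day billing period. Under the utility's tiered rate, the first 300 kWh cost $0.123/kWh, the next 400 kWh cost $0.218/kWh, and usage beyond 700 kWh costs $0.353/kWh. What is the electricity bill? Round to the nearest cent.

Usage = 13.9 kWh/day × 28 days = 389.2 kWh
First 300 kWh × $0.123 = $36.90
Next 89.2 kWh × $0.218 = $19.45
Remaining tier: 0 kWh (not reached)
Total = $56.35

$56.35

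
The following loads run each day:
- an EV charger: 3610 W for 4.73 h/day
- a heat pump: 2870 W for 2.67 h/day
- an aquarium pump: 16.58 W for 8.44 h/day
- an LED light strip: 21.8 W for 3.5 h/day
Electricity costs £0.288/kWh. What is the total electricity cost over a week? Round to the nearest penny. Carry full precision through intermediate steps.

£50.31

EV charger: 3610 W × 4.73 h × 7 d = 119,527 Wh = 119.5 kWh
heat pump: 2870 W × 2.67 h × 7 d = 53,640 Wh = 53.64 kWh
aquarium pump: 16.58 W × 8.44 h × 7 d = 980 Wh = 0.9795 kWh
LED light strip: 21.8 W × 3.5 h × 7 d = 534 Wh = 0.5341 kWh
Total energy = 119.5 + 53.64 + 0.9795 + 0.5341 = 174.7 kWh
Cost = 174.7 kWh × £0.288 = £50.31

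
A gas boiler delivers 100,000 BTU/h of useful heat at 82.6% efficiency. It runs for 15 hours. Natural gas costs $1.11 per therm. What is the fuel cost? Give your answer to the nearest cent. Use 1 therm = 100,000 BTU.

Heat delivered = 100,000 BTU/h × 15 h = 1,500,000 BTU
Gas input = 1,500,000 / 0.826 = 1,815,981 BTU
= 1,815,981 / 100,000 = 18.16 therm
Cost = 18.16 × $1.11/therm = $20.16

$20.16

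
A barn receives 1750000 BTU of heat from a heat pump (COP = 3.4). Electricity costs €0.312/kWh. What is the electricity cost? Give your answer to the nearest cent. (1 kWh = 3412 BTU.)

Heat delivered = 1,750,000 BTU / 3412 = 512.9 kWh
Electrical input = 512.9 kWh / 3.4 = 150.9 kWh
Cost = 150.9 × €0.312/kWh = €47.07

€47.07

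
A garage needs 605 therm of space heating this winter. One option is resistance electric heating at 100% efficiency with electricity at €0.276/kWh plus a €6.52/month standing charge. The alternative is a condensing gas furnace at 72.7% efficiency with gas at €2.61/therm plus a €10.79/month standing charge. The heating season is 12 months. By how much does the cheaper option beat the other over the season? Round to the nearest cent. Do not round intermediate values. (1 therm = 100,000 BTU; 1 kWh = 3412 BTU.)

€2670.66

Heat load = 605 therm × 100,000 = 60,500,000 BTU
Gas: input = 60,500,000 / 0.727 = 83,218,707 BTU = 832.2 therm → 832.2 × €2.61 = €2,172.01; + 12 × €10.79 standing = €2,301.49
Electric: 60,500,000 BTU / 3412 = 17,730 kWh → × €0.276 = €4,893.90; + 12 × €6.52 standing = €4,972.14
Difference = |€2,301.49 − €4,972.14| = €2,670.66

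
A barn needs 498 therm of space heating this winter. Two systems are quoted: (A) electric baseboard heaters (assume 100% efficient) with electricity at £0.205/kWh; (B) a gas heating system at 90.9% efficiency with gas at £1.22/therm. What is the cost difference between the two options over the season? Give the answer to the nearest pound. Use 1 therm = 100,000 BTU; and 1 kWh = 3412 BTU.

Heat load = 498 therm × 100,000 = 49,800,000 BTU
Gas: input = 49,800,000 / 0.909 = 54,785,479 BTU = 547.9 therm → 547.9 × £1.22 = £668.38
Electric: 49,800,000 BTU / 3412 = 14,600 kWh → × £0.205 = £2,992.09
Difference = |£668.38 − £2,992.09| = £2,323.70 ≈ £2324

£2324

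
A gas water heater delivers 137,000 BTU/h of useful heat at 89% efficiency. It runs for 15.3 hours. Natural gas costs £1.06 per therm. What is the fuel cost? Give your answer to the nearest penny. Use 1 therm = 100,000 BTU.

£24.96

Heat delivered = 137,000 BTU/h × 15.3 h = 2,096,100 BTU
Gas input = 2,096,100 / 0.89 = 2,355,169 BTU
= 2,355,169 / 100,000 = 23.55 therm
Cost = 23.55 × £1.06/therm = £24.96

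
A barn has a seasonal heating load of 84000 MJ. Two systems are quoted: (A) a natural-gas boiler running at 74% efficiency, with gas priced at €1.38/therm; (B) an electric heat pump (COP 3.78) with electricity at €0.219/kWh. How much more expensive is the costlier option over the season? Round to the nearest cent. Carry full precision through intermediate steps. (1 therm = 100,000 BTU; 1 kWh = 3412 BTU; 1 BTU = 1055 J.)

Heat load = 84000 MJ = 84,000,000,000 J / 1055 = 79,620,853 BTU
Gas: input = 79,620,853 / 0.74 = 107,595,747 BTU = 1,076 therm → 1,076 × €1.38 = €1,484.82
Heat pump: 79,620,853 BTU / 3412 = 23,340 kWh heat; / 3.78 = 6,173 kWh in → × €0.219 = €1,351.98
Difference = |€1,484.82 − €1,351.98| = €132.84

€132.84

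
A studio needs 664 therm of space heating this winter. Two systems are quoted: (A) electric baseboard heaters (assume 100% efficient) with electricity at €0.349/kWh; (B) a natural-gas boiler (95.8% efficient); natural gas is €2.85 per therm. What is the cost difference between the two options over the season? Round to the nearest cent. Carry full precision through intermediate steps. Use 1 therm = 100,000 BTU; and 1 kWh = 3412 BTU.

€4816.43

Heat load = 664 therm × 100,000 = 66,400,000 BTU
Gas: input = 66,400,000 / 0.958 = 69,311,065 BTU = 693.1 therm → 693.1 × €2.85 = €1,975.37
Electric: 66,400,000 BTU / 3412 = 19,460 kWh → × €0.349 = €6,791.79
Difference = |€1,975.37 − €6,791.79| = €4,816.43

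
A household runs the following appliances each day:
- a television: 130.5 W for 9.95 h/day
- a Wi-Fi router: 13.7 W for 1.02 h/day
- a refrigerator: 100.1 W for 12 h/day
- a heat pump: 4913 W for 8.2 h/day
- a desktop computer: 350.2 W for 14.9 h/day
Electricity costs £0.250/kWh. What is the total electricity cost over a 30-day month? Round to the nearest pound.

£360

television: 130.5 W × 9.95 h × 30 d = 38,954 Wh = 38.95 kWh
Wi-Fi router: 13.7 W × 1.02 h × 30 d = 419 Wh = 0.4192 kWh
refrigerator: 100.1 W × 12 h × 30 d = 36,036 Wh = 36.04 kWh
heat pump: 4913 W × 8.2 h × 30 d = 1,208,598 Wh = 1,209 kWh
desktop computer: 350.2 W × 14.9 h × 30 d = 156,539 Wh = 156.5 kWh
Total energy = 38.95 + 0.4192 + 36.04 + 1,209 + 156.5 = 1,441 kWh
Cost = 1,441 kWh × £0.250 = £360.14 ≈ £360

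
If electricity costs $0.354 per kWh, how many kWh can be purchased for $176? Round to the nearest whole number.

497 kWh

$176 / $0.354 per kWh = 497.2 kWh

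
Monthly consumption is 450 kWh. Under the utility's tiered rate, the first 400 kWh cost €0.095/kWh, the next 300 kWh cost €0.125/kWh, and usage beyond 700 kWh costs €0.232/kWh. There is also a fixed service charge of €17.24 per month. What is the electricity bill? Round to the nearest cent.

€61.49

First 400 kWh × €0.095 = €38.00
Next 50 kWh × €0.125 = €6.25
Remaining tier: 0 kWh (not reached)
Energy charge = €44.25; + service €17.24 = €61.49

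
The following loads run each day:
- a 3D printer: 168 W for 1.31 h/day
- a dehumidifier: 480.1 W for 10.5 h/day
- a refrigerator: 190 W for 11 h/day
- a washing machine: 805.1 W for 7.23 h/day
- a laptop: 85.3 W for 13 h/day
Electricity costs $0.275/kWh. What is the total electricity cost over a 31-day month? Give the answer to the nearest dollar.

3D printer: 168 W × 1.31 h × 31 d = 6,822 Wh = 6.822 kWh
dehumidifier: 480.1 W × 10.5 h × 31 d = 156,273 Wh = 156.3 kWh
refrigerator: 190 W × 11 h × 31 d = 64,790 Wh = 64.79 kWh
washing machine: 805.1 W × 7.23 h × 31 d = 180,447 Wh = 180.4 kWh
laptop: 85.3 W × 13 h × 31 d = 34,376 Wh = 34.38 kWh
Total energy = 6.822 + 156.3 + 64.79 + 180.4 + 34.38 = 442.7 kWh
Cost = 442.7 kWh × $0.275 = $121.74 ≈ $122

$122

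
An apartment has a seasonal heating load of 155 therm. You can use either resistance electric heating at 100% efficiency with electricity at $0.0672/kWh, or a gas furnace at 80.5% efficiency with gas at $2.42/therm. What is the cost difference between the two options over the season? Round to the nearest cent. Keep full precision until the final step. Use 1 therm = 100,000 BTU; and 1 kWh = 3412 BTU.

$160.69

Heat load = 155 therm × 100,000 = 15,500,000 BTU
Gas: input = 15,500,000 / 0.805 = 19,254,658 BTU = 192.5 therm → 192.5 × $2.42 = $465.96
Electric: 15,500,000 BTU / 3412 = 4,543 kWh → × $0.0672 = $305.28
Difference = |$465.96 − $305.28| = $160.69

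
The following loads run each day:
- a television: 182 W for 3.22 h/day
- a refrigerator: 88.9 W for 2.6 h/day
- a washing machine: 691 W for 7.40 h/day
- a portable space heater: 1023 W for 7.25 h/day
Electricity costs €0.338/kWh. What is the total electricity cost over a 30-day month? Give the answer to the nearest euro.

television: 182 W × 3.22 h × 30 d = 17,581 Wh = 17.58 kWh
refrigerator: 88.9 W × 2.6 h × 30 d = 6,934 Wh = 6.934 kWh
washing machine: 691 W × 7.40 h × 30 d = 153,402 Wh = 153.4 kWh
portable space heater: 1023 W × 7.25 h × 30 d = 222,502 Wh = 222.5 kWh
Total energy = 17.58 + 6.934 + 153.4 + 222.5 = 400.4 kWh
Cost = 400.4 kWh × €0.338 = €135.34 ≈ €135

€135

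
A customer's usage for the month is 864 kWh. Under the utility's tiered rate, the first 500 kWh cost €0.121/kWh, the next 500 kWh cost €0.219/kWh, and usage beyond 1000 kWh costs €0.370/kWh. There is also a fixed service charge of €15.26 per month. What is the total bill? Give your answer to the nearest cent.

€155.48

First 500 kWh × €0.121 = €60.50
Next 364 kWh × €0.219 = €79.72
Remaining tier: 0 kWh (not reached)
Energy charge = €140.22; + service €15.26 = €155.48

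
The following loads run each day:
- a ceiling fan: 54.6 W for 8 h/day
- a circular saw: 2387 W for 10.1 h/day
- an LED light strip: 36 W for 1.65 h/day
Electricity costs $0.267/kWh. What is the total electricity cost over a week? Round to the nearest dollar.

$46

ceiling fan: 54.6 W × 8 h × 7 d = 3,058 Wh = 3.058 kWh
circular saw: 2387 W × 10.1 h × 7 d = 168,761 Wh = 168.8 kWh
LED light strip: 36 W × 1.65 h × 7 d = 416 Wh = 0.4158 kWh
Total energy = 3.058 + 168.8 + 0.4158 = 172.2 kWh
Cost = 172.2 kWh × $0.267 = $45.99 ≈ $46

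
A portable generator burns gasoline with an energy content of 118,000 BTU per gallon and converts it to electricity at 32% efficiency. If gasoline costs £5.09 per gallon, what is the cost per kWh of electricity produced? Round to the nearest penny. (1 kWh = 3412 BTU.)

£0.46

Electrical output per gallon = 118,000 BTU × 0.32 / 3412 BTU/kWh = 11.07 kWh
Cost per kWh = £5.09 / 11.07 kWh = £0.460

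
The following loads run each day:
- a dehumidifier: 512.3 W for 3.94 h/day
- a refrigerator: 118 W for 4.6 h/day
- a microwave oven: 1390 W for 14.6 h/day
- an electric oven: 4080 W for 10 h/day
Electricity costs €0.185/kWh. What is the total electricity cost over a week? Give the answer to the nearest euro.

dehumidifier: 512.3 W × 3.94 h × 7 d = 14,129 Wh = 14.13 kWh
refrigerator: 118 W × 4.6 h × 7 d = 3,800 Wh = 3.8 kWh
microwave oven: 1390 W × 14.6 h × 7 d = 142,058 Wh = 142.1 kWh
electric oven: 4080 W × 10 h × 7 d = 285,600 Wh = 285.6 kWh
Total energy = 14.13 + 3.8 + 142.1 + 285.6 = 445.6 kWh
Cost = 445.6 kWh × €0.185 = €82.43 ≈ €82

€82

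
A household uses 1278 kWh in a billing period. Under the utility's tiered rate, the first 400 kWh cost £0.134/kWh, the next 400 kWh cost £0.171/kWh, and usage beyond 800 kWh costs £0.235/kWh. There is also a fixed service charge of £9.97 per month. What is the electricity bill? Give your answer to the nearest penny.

£244.30

First 400 kWh × £0.134 = £53.60
Next 400 kWh × £0.171 = £68.40
Remaining 478 kWh × £0.235 = £112.33
Energy charge = £234.33; + service £9.97 = £244.30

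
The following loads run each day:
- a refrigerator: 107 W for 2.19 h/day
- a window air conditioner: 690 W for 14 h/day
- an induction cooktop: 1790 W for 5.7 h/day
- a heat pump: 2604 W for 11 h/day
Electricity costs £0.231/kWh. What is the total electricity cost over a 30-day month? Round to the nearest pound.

refrigerator: 107 W × 2.19 h × 30 d = 7,030 Wh = 7.03 kWh
window air conditioner: 690 W × 14 h × 30 d = 289,800 Wh = 289.8 kWh
induction cooktop: 1790 W × 5.7 h × 30 d = 306,090 Wh = 306.1 kWh
heat pump: 2604 W × 11 h × 30 d = 859,320 Wh = 859.3 kWh
Total energy = 7.03 + 289.8 + 306.1 + 859.3 = 1,462 kWh
Cost = 1,462 kWh × £0.231 = £337.78 ≈ £338

£338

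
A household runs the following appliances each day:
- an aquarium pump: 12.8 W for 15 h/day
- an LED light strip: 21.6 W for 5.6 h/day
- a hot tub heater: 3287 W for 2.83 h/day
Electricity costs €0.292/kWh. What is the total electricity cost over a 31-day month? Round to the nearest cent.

aquarium pump: 12.8 W × 15 h × 31 d = 5,952 Wh = 5.952 kWh
LED light strip: 21.6 W × 5.6 h × 31 d = 3,750 Wh = 3.75 kWh
hot tub heater: 3287 W × 2.83 h × 31 d = 288,369 Wh = 288.4 kWh
Total energy = 5.952 + 3.75 + 288.4 = 298.1 kWh
Cost = 298.1 kWh × €0.292 = €87.04

€87.04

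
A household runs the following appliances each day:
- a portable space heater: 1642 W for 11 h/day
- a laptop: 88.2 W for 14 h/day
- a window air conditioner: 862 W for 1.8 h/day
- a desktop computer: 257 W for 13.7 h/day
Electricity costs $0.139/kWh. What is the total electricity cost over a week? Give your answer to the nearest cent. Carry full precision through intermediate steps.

portable space heater: 1642 W × 11 h × 7 d = 126,434 Wh = 126.4 kWh
laptop: 88.2 W × 14 h × 7 d = 8,644 Wh = 8.644 kWh
window air conditioner: 862 W × 1.8 h × 7 d = 10,861 Wh = 10.86 kWh
desktop computer: 257 W × 13.7 h × 7 d = 24,646 Wh = 24.65 kWh
Total energy = 126.4 + 8.644 + 10.86 + 24.65 = 170.6 kWh
Cost = 170.6 kWh × $0.139 = $23.71

$23.71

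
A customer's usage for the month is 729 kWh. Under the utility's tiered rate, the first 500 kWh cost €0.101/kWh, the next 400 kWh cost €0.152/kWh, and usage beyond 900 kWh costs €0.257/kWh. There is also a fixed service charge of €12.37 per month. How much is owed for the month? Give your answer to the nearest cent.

First 500 kWh × €0.101 = €50.50
Next 229 kWh × €0.152 = €34.81
Remaining tier: 0 kWh (not reached)
Energy charge = €85.31; + service €12.37 = €97.68

€97.68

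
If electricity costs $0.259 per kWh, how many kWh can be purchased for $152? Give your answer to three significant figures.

$152 / $0.259 per kWh = 586.9 kWh

587 kWh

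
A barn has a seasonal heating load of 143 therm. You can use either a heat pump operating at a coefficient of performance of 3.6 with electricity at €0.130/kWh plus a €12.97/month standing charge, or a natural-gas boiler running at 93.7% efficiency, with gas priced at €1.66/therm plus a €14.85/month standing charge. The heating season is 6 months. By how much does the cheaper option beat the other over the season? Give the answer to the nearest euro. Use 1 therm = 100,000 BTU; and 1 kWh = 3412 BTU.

€113

Heat load = 143 therm × 100,000 = 14,300,000 BTU
Gas: input = 14,300,000 / 0.937 = 15,261,473 BTU = 152.6 therm → 152.6 × €1.66 = €253.34; + 6 × €14.85 standing = €342.44
Heat pump: 14,300,000 BTU / 3412 = 4,191 kWh heat; / 3.6 = 1,164 kWh in → × €0.130 = €151.34; + 6 × €12.97 standing = €229.16
Difference = |€342.44 − €229.16| = €113.28 ≈ €113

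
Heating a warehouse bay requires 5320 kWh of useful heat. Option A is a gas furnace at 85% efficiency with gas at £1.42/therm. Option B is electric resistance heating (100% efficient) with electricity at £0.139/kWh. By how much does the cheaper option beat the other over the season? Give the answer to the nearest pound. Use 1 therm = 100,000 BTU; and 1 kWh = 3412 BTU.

£436

Heat load = 5320 kWh × 3412 = 18,151,840 BTU
Gas: input = 18,151,840 / 0.85 = 21,355,106 BTU = 213.6 therm → 213.6 × £1.42 = £303.24
Electric: 18,151,840 BTU / 3412 = 5,320 kWh → × £0.139 = £739.48
Difference = |£303.24 − £739.48| = £436.24 ≈ £436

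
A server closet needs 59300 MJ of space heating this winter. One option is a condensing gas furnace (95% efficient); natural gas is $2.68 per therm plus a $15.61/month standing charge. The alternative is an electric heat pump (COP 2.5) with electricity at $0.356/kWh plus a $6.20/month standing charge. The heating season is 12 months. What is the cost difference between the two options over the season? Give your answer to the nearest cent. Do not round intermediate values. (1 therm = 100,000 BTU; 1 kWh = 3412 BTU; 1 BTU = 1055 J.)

$647.27

Heat load = 59300 MJ = 59,300,000,000 J / 1055 = 56,208,531 BTU
Gas: input = 56,208,531 / 0.95 = 59,166,875 BTU = 591.7 therm → 591.7 × $2.68 = $1,585.67; + 12 × $15.61 standing = $1,772.99
Heat pump: 56,208,531 BTU / 3412 = 16,470 kWh heat; / 2.5 = 6,590 kWh in → × $0.356 = $2,345.87; + 12 × $6.20 standing = $2,420.27
Difference = |$1,772.99 − $2,420.27| = $647.27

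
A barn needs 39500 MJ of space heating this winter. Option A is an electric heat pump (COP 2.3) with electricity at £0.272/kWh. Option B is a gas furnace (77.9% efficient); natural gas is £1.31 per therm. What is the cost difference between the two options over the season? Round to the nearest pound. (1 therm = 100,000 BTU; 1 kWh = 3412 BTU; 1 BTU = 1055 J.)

Heat load = 39500 MJ = 39,500,000,000 J / 1055 = 37,440,758 BTU
Gas: input = 37,440,758 / 0.779 = 48,062,591 BTU = 480.6 therm → 480.6 × £1.31 = £629.62
Heat pump: 37,440,758 BTU / 3412 = 10,970 kWh heat; / 2.3 = 4,771 kWh in → × £0.272 = £1,297.71
Difference = |£629.62 − £1,297.71| = £668.09 ≈ £668

£668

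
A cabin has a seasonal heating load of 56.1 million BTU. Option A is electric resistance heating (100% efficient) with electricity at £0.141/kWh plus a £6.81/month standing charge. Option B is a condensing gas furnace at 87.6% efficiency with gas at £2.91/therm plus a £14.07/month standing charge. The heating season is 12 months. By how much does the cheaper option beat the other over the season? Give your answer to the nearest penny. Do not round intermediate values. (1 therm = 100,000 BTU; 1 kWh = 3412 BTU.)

£367.60

Heat load = 56.1 × 10⁶ BTU = 56,100,000 BTU
Gas: input = 56,100,000 / 0.876 = 64,041,096 BTU = 640.4 therm → 640.4 × £2.91 = £1,863.60; + 12 × £14.07 standing = £2,032.44
Electric: 56,100,000 BTU / 3412 = 16,440 kWh → × £0.141 = £2,318.32; + 12 × £6.81 standing = £2,400.04
Difference = |£2,032.44 − £2,400.04| = £367.60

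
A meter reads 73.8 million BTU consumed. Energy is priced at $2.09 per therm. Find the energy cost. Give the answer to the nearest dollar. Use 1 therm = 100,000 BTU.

$1542

73.8 million BTU × (10 therm/million BTU) = 738 therm
Cost = 738 therm × $2.09/therm = $1,542.42 ≈ $1542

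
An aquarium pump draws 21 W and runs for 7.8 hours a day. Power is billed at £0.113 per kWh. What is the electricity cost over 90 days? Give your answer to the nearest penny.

£1.67

Energy = 21 W × 7.8 h/day × 90 days = 14,742 Wh = 14.74 kWh
Cost = 14.74 kWh × £0.113/kWh = £1.67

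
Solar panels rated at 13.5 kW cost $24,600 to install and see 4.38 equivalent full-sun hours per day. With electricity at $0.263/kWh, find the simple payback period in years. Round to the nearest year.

4 years

Daily generation = 13.5 kW × 4.38 h = 59.13 kWh
Annual generation = 59.13 × 365 = 21582 kWh
Annual savings = 21582 × $0.263 = $5,676.18
Payback = $24,600 / $5,676.18 = 4.33 years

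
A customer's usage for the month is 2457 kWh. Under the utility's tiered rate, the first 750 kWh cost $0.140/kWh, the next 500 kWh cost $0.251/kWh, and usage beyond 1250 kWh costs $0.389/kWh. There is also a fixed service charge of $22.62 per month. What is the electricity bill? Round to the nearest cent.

$722.64

First 750 kWh × $0.140 = $105.00
Next 500 kWh × $0.251 = $125.50
Remaining 1207 kWh × $0.389 = $469.52
Energy charge = $700.02; + service $22.62 = $722.64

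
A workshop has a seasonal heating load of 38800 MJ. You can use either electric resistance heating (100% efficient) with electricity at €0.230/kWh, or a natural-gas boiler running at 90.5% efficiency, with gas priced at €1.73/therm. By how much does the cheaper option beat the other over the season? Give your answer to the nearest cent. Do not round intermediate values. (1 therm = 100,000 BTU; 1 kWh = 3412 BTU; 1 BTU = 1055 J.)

Heat load = 38800 MJ = 38,800,000,000 J / 1055 = 36,777,251 BTU
Gas: input = 36,777,251 / 0.905 = 40,637,847 BTU = 406.4 therm → 406.4 × €1.73 = €703.03
Electric: 36,777,251 BTU / 3412 = 10,780 kWh → × €0.230 = €2,479.12
Difference = |€703.03 − €2,479.12| = €1,776.09

€1776.09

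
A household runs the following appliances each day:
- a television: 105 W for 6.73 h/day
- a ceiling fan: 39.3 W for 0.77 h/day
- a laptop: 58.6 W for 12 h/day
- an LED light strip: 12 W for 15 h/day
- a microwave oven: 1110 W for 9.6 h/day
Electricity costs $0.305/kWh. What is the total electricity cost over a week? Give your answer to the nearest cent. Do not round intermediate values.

$26.21

television: 105 W × 6.73 h × 7 d = 4,947 Wh = 4.947 kWh
ceiling fan: 39.3 W × 0.77 h × 7 d = 212 Wh = 0.2118 kWh
laptop: 58.6 W × 12 h × 7 d = 4,922 Wh = 4.922 kWh
LED light strip: 12 W × 15 h × 7 d = 1,260 Wh = 1.26 kWh
microwave oven: 1110 W × 9.6 h × 7 d = 74,592 Wh = 74.59 kWh
Total energy = 4.947 + 0.2118 + 4.922 + 1.26 + 74.59 = 85.93 kWh
Cost = 85.93 kWh × $0.305 = $26.21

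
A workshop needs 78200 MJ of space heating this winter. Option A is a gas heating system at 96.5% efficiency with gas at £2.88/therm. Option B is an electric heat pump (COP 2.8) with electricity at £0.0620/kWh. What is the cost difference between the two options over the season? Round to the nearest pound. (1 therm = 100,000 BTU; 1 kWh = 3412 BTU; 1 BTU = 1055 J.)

Heat load = 78200 MJ = 78,200,000,000 J / 1055 = 74,123,223 BTU
Gas: input = 74,123,223 / 0.965 = 76,811,630 BTU = 768.1 therm → 768.1 × £2.88 = £2,212.17
Heat pump: 74,123,223 BTU / 3412 = 21,720 kWh heat; / 2.8 = 7,759 kWh in → × £0.0620 = £481.04
Difference = |£2,212.17 − £481.04| = £1,731.14 ≈ £1731

£1731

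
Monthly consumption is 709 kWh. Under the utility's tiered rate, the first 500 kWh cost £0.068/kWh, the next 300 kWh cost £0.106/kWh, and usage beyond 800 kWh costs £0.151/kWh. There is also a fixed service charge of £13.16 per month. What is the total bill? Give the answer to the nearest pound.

First 500 kWh × £0.068 = £34.00
Next 209 kWh × £0.106 = £22.15
Remaining tier: 0 kWh (not reached)
Energy charge = £56.15; + service £13.16 = £69.31 ≈ £69

£69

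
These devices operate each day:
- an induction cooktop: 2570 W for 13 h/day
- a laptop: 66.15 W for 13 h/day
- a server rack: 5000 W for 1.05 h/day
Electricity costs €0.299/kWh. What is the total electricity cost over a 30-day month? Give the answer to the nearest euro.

induction cooktop: 2570 W × 13 h × 30 d = 1,002,300 Wh = 1,002 kWh
laptop: 66.15 W × 13 h × 30 d = 25,798 Wh = 25.8 kWh
server rack: 5000 W × 1.05 h × 30 d = 157,500 Wh = 157.5 kWh
Total energy = 1,002 + 25.8 + 157.5 = 1,186 kWh
Cost = 1,186 kWh × €0.299 = €354.49 ≈ €354

€354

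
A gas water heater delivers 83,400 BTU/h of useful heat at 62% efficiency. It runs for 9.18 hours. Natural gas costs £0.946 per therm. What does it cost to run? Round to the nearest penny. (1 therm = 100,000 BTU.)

Heat delivered = 83,400 BTU/h × 9.18 h = 765,612 BTU
Gas input = 765,612 / 0.62 = 1,234,858 BTU
= 1,234,858 / 100,000 = 12.35 therm
Cost = 12.35 × £0.946/therm = £11.68

£11.68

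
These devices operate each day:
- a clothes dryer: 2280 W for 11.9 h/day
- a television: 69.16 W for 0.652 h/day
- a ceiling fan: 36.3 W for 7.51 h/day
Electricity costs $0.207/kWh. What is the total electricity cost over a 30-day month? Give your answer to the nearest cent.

$170.46

clothes dryer: 2280 W × 11.9 h × 30 d = 813,960 Wh = 814 kWh
television: 69.16 W × 0.652 h × 30 d = 1,353 Wh = 1.353 kWh
ceiling fan: 36.3 W × 7.51 h × 30 d = 8,178 Wh = 8.178 kWh
Total energy = 814 + 1.353 + 8.178 = 823.5 kWh
Cost = 823.5 kWh × $0.207 = $170.46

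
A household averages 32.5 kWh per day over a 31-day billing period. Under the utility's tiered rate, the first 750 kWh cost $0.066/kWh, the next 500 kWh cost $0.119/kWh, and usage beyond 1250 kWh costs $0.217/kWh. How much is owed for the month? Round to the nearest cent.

Usage = 32.5 kWh/day × 31 days = 1007.5 kWh
First 750 kWh × $0.066 = $49.50
Next 257.5 kWh × $0.119 = $30.64
Remaining tier: 0 kWh (not reached)
Total = $80.14

$80.14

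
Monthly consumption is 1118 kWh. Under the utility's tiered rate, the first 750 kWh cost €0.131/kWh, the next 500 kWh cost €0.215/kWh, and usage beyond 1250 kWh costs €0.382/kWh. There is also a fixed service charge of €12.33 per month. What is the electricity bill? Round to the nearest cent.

First 750 kWh × €0.131 = €98.25
Next 368 kWh × €0.215 = €79.12
Remaining tier: 0 kWh (not reached)
Energy charge = €177.37; + service €12.33 = €189.70

€189.70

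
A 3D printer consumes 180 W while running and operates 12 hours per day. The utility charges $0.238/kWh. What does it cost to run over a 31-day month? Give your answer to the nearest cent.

$15.94

Energy = 180 W × 12 h/day × 31 days = 66,960 Wh = 66.96 kWh
Cost = 66.96 kWh × $0.238/kWh = $15.94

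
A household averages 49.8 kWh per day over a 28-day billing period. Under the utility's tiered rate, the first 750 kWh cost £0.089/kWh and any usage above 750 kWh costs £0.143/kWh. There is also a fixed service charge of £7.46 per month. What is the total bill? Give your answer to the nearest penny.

Usage = 49.8 kWh/day × 28 days = 1394.4 kWh
First 750 kWh × £0.089 = £66.75
Remaining 644.4 kWh × £0.143 = £92.15
Energy charge = £158.90; + service £7.46 = £166.36

£166.36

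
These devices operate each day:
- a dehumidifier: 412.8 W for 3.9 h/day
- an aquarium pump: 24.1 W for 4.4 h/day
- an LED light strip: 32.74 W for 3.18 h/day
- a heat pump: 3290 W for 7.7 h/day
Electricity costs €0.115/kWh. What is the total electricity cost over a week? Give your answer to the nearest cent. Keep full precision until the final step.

dehumidifier: 412.8 W × 3.9 h × 7 d = 11,269 Wh = 11.27 kWh
aquarium pump: 24.1 W × 4.4 h × 7 d = 742 Wh = 0.7423 kWh
LED light strip: 32.74 W × 3.18 h × 7 d = 729 Wh = 0.7288 kWh
heat pump: 3290 W × 7.7 h × 7 d = 177,331 Wh = 177.3 kWh
Total energy = 11.27 + 0.7423 + 0.7288 + 177.3 = 190.1 kWh
Cost = 190.1 kWh × €0.115 = €21.86

€21.86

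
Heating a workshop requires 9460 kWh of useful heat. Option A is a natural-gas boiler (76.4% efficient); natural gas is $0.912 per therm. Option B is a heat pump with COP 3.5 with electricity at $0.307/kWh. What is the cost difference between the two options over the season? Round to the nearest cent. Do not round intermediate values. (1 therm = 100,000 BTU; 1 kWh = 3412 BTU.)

Heat load = 9460 kWh × 3412 = 32,277,520 BTU
Gas: input = 32,277,520 / 0.764 = 42,248,063 BTU = 422.5 therm → 422.5 × $0.912 = $385.30
Heat pump: 32,277,520 BTU / 3412 = 9,460 kWh heat; / 3.5 = 2,703 kWh in → × $0.307 = $829.78
Difference = |$385.30 − $829.78| = $444.47

$444.47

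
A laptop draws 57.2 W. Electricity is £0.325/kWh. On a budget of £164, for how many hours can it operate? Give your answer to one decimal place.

8821.9 h

Energy budget = £164 / £0.325 per kWh = 504.6 kWh = 504,615 Wh
Runtime = 504,615 Wh / 57.2 W = 8,822 h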